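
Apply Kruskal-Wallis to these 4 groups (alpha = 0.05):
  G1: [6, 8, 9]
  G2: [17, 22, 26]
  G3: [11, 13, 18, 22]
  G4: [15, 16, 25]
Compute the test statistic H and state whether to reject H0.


Step 1: Combine all N = 13 observations and assign midranks.
sorted (value, group, rank): (6,G1,1), (8,G1,2), (9,G1,3), (11,G3,4), (13,G3,5), (15,G4,6), (16,G4,7), (17,G2,8), (18,G3,9), (22,G2,10.5), (22,G3,10.5), (25,G4,12), (26,G2,13)
Step 2: Sum ranks within each group.
R_1 = 6 (n_1 = 3)
R_2 = 31.5 (n_2 = 3)
R_3 = 28.5 (n_3 = 4)
R_4 = 25 (n_4 = 3)
Step 3: H = 12/(N(N+1)) * sum(R_i^2/n_i) - 3(N+1)
     = 12/(13*14) * (6^2/3 + 31.5^2/3 + 28.5^2/4 + 25^2/3) - 3*14
     = 0.065934 * 754.146 - 42
     = 7.723901.
Step 4: Ties present; correction factor C = 1 - 6/(13^3 - 13) = 0.997253. Corrected H = 7.723901 / 0.997253 = 7.745179.
Step 5: Under H0, H ~ chi^2(3); p-value = 0.051582.
Step 6: alpha = 0.05. fail to reject H0.

H = 7.7452, df = 3, p = 0.051582, fail to reject H0.


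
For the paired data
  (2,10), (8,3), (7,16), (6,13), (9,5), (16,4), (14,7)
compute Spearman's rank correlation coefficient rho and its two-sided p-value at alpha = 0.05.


Step 1: Rank x and y separately (midranks; no ties here).
rank(x): 2->1, 8->4, 7->3, 6->2, 9->5, 16->7, 14->6
rank(y): 10->5, 3->1, 16->7, 13->6, 5->3, 4->2, 7->4
Step 2: d_i = R_x(i) - R_y(i); compute d_i^2.
  (1-5)^2=16, (4-1)^2=9, (3-7)^2=16, (2-6)^2=16, (5-3)^2=4, (7-2)^2=25, (6-4)^2=4
sum(d^2) = 90.
Step 3: rho = 1 - 6*90 / (7*(7^2 - 1)) = 1 - 540/336 = -0.607143.
Step 4: Under H0, t = rho * sqrt((n-2)/(1-rho^2)) = -1.7086 ~ t(5).
Step 5: Two-sided p-value from the t-distribution with 5 df = 0.148231.
Step 6: alpha = 0.05. fail to reject H0.

rho = -0.6071, p = 0.148231, fail to reject H0 at alpha = 0.05.


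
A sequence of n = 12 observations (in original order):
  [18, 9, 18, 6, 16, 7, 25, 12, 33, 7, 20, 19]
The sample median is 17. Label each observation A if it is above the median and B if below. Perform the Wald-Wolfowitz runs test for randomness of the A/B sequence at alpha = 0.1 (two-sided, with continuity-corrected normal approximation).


Step 1: Compute median = 17; label A = above, B = below.
Labels in order: ABABBBABABAA  (n_A = 6, n_B = 6)
Step 2: Count runs R = 9.
Step 3: Under H0 (random ordering), E[R] = 2*n_A*n_B/(n_A+n_B) + 1 = 2*6*6/12 + 1 = 7.0000.
        Var[R] = 2*n_A*n_B*(2*n_A*n_B - n_A - n_B) / ((n_A+n_B)^2 * (n_A+n_B-1)) = 4320/1584 = 2.7273.
        SD[R] = 1.6514.
Step 4: Continuity-corrected z = (R - 0.5 - E[R]) / SD[R] = (9 - 0.5 - 7.0000) / 1.6514 = 0.9083.
Step 5: Two-sided p-value via normal approximation = 2*(1 - Phi(|z|)) = 0.363722.
Step 6: alpha = 0.1. fail to reject H0.

R = 9, z = 0.9083, p = 0.363722, fail to reject H0.


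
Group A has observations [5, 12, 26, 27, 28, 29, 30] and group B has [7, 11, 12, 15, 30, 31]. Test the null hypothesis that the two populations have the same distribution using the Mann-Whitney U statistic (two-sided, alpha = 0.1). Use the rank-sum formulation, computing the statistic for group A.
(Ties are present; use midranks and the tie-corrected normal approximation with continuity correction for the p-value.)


Step 1: Combine and sort all 13 observations; assign midranks.
sorted (value, group): (5,X), (7,Y), (11,Y), (12,X), (12,Y), (15,Y), (26,X), (27,X), (28,X), (29,X), (30,X), (30,Y), (31,Y)
ranks: 5->1, 7->2, 11->3, 12->4.5, 12->4.5, 15->6, 26->7, 27->8, 28->9, 29->10, 30->11.5, 30->11.5, 31->13
Step 2: Rank sum for X: R1 = 1 + 4.5 + 7 + 8 + 9 + 10 + 11.5 = 51.
Step 3: U_X = R1 - n1(n1+1)/2 = 51 - 7*8/2 = 51 - 28 = 23.
       U_Y = n1*n2 - U_X = 42 - 23 = 19.
Step 4: Ties are present, so use the tie-corrected normal approximation (with continuity correction) for the p-value.
Step 5: p-value = 0.829863; compare to alpha = 0.1. fail to reject H0.

U_X = 23, p = 0.829863, fail to reject H0 at alpha = 0.1.


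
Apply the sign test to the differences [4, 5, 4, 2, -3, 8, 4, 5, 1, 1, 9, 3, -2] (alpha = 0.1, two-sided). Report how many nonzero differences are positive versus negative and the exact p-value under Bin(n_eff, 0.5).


Step 1: Discard zero differences. Original n = 13; n_eff = number of nonzero differences = 13.
Nonzero differences (with sign): +4, +5, +4, +2, -3, +8, +4, +5, +1, +1, +9, +3, -2
Step 2: Count signs: positive = 11, negative = 2.
Step 3: Under H0: P(positive) = 0.5, so the number of positives S ~ Bin(13, 0.5).
Step 4: Two-sided exact p-value = sum of Bin(13,0.5) probabilities at or below the observed probability = 0.022461.
Step 5: alpha = 0.1. reject H0.

n_eff = 13, pos = 11, neg = 2, p = 0.022461, reject H0.


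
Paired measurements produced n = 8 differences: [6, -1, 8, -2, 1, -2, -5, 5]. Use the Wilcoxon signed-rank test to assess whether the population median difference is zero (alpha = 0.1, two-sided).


Step 1: Drop any zero differences (none here) and take |d_i|.
|d| = [6, 1, 8, 2, 1, 2, 5, 5]
Step 2: Midrank |d_i| (ties get averaged ranks).
ranks: |6|->7, |1|->1.5, |8|->8, |2|->3.5, |1|->1.5, |2|->3.5, |5|->5.5, |5|->5.5
Step 3: Attach original signs; sum ranks with positive sign and with negative sign.
W+ = 7 + 8 + 1.5 + 5.5 = 22
W- = 1.5 + 3.5 + 3.5 + 5.5 = 14
(Check: W+ + W- = 36 should equal n(n+1)/2 = 36.)
Step 4: Test statistic W = min(W+, W-) = 14.
Step 5: Ties in |d|, so use the tie-corrected normal approximation.
        E[W] = n(n+1)/4 = 8*9/4 = 18.
        Tie groups: |d|=1 (t=2), |d|=2 (t=2), |d|=5 (t=2); sum(t^3 - t) = 18.
        Var[W] = n(n+1)(2n+1)/24 - sum(t^3-t)/48 = 1224/24 - 18/48 = 50.625.
        z = (W - E[W]) / sqrt(Var[W]) = (14 - 18) / 7.1151 = -0.5622.
        Two-sided p = 2*Phi(z) = 0.573992.
Step 6: alpha = 0.1. fail to reject H0.

W+ = 22, W- = 14, W = min = 14, p = 0.573992, fail to reject H0.


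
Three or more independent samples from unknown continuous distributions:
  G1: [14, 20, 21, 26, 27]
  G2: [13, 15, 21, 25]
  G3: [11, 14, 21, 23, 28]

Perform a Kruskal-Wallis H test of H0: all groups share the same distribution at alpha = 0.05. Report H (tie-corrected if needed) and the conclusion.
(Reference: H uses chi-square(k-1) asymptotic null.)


Step 1: Combine all N = 14 observations and assign midranks.
sorted (value, group, rank): (11,G3,1), (13,G2,2), (14,G1,3.5), (14,G3,3.5), (15,G2,5), (20,G1,6), (21,G1,8), (21,G2,8), (21,G3,8), (23,G3,10), (25,G2,11), (26,G1,12), (27,G1,13), (28,G3,14)
Step 2: Sum ranks within each group.
R_1 = 42.5 (n_1 = 5)
R_2 = 26 (n_2 = 4)
R_3 = 36.5 (n_3 = 5)
Step 3: H = 12/(N(N+1)) * sum(R_i^2/n_i) - 3(N+1)
     = 12/(14*15) * (42.5^2/5 + 26^2/4 + 36.5^2/5) - 3*15
     = 0.057143 * 796.7 - 45
     = 0.525714.
Step 4: Ties present; correction factor C = 1 - 30/(14^3 - 14) = 0.989011. Corrected H = 0.525714 / 0.989011 = 0.531556.
Step 5: Under H0, H ~ chi^2(2); p-value = 0.766609.
Step 6: alpha = 0.05. fail to reject H0.

H = 0.5316, df = 2, p = 0.766609, fail to reject H0.


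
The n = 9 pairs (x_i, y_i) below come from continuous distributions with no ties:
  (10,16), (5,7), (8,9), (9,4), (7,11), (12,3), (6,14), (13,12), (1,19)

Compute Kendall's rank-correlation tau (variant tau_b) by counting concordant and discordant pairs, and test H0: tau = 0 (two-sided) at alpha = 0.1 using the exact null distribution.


Step 1: Enumerate the 36 unordered pairs (i,j) with i<j and classify each by sign(x_j-x_i) * sign(y_j-y_i).
  (1,2):dx=-5,dy=-9->C; (1,3):dx=-2,dy=-7->C; (1,4):dx=-1,dy=-12->C; (1,5):dx=-3,dy=-5->C
  (1,6):dx=+2,dy=-13->D; (1,7):dx=-4,dy=-2->C; (1,8):dx=+3,dy=-4->D; (1,9):dx=-9,dy=+3->D
  (2,3):dx=+3,dy=+2->C; (2,4):dx=+4,dy=-3->D; (2,5):dx=+2,dy=+4->C; (2,6):dx=+7,dy=-4->D
  (2,7):dx=+1,dy=+7->C; (2,8):dx=+8,dy=+5->C; (2,9):dx=-4,dy=+12->D; (3,4):dx=+1,dy=-5->D
  (3,5):dx=-1,dy=+2->D; (3,6):dx=+4,dy=-6->D; (3,7):dx=-2,dy=+5->D; (3,8):dx=+5,dy=+3->C
  (3,9):dx=-7,dy=+10->D; (4,5):dx=-2,dy=+7->D; (4,6):dx=+3,dy=-1->D; (4,7):dx=-3,dy=+10->D
  (4,8):dx=+4,dy=+8->C; (4,9):dx=-8,dy=+15->D; (5,6):dx=+5,dy=-8->D; (5,7):dx=-1,dy=+3->D
  (5,8):dx=+6,dy=+1->C; (5,9):dx=-6,dy=+8->D; (6,7):dx=-6,dy=+11->D; (6,8):dx=+1,dy=+9->C
  (6,9):dx=-11,dy=+16->D; (7,8):dx=+7,dy=-2->D; (7,9):dx=-5,dy=+5->D; (8,9):dx=-12,dy=+7->D
Step 2: C = 13, D = 23, total pairs = 36.
Step 3: tau = (C - D)/(n(n-1)/2) = (13 - 23)/36 = -0.277778.
Step 4: Exact two-sided p-value (enumerate n! = 362880 permutations of y under H0): p = 0.358488.
Step 5: alpha = 0.1. fail to reject H0.

tau_b = -0.2778 (C=13, D=23), p = 0.358488, fail to reject H0.


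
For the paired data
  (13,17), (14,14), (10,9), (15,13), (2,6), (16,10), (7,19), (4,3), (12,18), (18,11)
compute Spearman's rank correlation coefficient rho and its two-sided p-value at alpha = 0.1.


Step 1: Rank x and y separately (midranks; no ties here).
rank(x): 13->6, 14->7, 10->4, 15->8, 2->1, 16->9, 7->3, 4->2, 12->5, 18->10
rank(y): 17->8, 14->7, 9->3, 13->6, 6->2, 10->4, 19->10, 3->1, 18->9, 11->5
Step 2: d_i = R_x(i) - R_y(i); compute d_i^2.
  (6-8)^2=4, (7-7)^2=0, (4-3)^2=1, (8-6)^2=4, (1-2)^2=1, (9-4)^2=25, (3-10)^2=49, (2-1)^2=1, (5-9)^2=16, (10-5)^2=25
sum(d^2) = 126.
Step 3: rho = 1 - 6*126 / (10*(10^2 - 1)) = 1 - 756/990 = 0.236364.
Step 4: Under H0, t = rho * sqrt((n-2)/(1-rho^2)) = 0.6880 ~ t(8).
Step 5: Two-sided p-value from the t-distribution with 8 df = 0.510885.
Step 6: alpha = 0.1. fail to reject H0.

rho = 0.2364, p = 0.510885, fail to reject H0 at alpha = 0.1.


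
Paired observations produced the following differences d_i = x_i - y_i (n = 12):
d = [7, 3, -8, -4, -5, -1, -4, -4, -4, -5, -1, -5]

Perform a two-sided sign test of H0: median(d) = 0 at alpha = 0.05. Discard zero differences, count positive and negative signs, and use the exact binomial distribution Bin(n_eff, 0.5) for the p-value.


Step 1: Discard zero differences. Original n = 12; n_eff = number of nonzero differences = 12.
Nonzero differences (with sign): +7, +3, -8, -4, -5, -1, -4, -4, -4, -5, -1, -5
Step 2: Count signs: positive = 2, negative = 10.
Step 3: Under H0: P(positive) = 0.5, so the number of positives S ~ Bin(12, 0.5).
Step 4: Two-sided exact p-value = sum of Bin(12,0.5) probabilities at or below the observed probability = 0.038574.
Step 5: alpha = 0.05. reject H0.

n_eff = 12, pos = 2, neg = 10, p = 0.038574, reject H0.


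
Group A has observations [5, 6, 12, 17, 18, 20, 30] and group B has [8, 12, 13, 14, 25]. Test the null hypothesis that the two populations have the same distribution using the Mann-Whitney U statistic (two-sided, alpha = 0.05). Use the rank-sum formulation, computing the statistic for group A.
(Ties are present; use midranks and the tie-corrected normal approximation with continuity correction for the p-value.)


Step 1: Combine and sort all 12 observations; assign midranks.
sorted (value, group): (5,X), (6,X), (8,Y), (12,X), (12,Y), (13,Y), (14,Y), (17,X), (18,X), (20,X), (25,Y), (30,X)
ranks: 5->1, 6->2, 8->3, 12->4.5, 12->4.5, 13->6, 14->7, 17->8, 18->9, 20->10, 25->11, 30->12
Step 2: Rank sum for X: R1 = 1 + 2 + 4.5 + 8 + 9 + 10 + 12 = 46.5.
Step 3: U_X = R1 - n1(n1+1)/2 = 46.5 - 7*8/2 = 46.5 - 28 = 18.5.
       U_Y = n1*n2 - U_X = 35 - 18.5 = 16.5.
Step 4: Ties are present, so use the tie-corrected normal approximation (with continuity correction) for the p-value.
Step 5: p-value = 0.935170; compare to alpha = 0.05. fail to reject H0.

U_X = 18.5, p = 0.935170, fail to reject H0 at alpha = 0.05.


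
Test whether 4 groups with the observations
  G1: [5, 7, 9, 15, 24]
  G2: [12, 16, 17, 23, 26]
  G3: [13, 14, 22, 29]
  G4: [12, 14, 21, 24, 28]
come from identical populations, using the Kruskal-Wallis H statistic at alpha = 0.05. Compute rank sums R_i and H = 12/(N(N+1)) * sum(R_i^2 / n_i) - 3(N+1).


Step 1: Combine all N = 19 observations and assign midranks.
sorted (value, group, rank): (5,G1,1), (7,G1,2), (9,G1,3), (12,G2,4.5), (12,G4,4.5), (13,G3,6), (14,G3,7.5), (14,G4,7.5), (15,G1,9), (16,G2,10), (17,G2,11), (21,G4,12), (22,G3,13), (23,G2,14), (24,G1,15.5), (24,G4,15.5), (26,G2,17), (28,G4,18), (29,G3,19)
Step 2: Sum ranks within each group.
R_1 = 30.5 (n_1 = 5)
R_2 = 56.5 (n_2 = 5)
R_3 = 45.5 (n_3 = 4)
R_4 = 57.5 (n_4 = 5)
Step 3: H = 12/(N(N+1)) * sum(R_i^2/n_i) - 3(N+1)
     = 12/(19*20) * (30.5^2/5 + 56.5^2/5 + 45.5^2/4 + 57.5^2/5) - 3*20
     = 0.031579 * 2003.31 - 60
     = 3.262500.
Step 4: Ties present; correction factor C = 1 - 18/(19^3 - 19) = 0.997368. Corrected H = 3.262500 / 0.997368 = 3.271108.
Step 5: Under H0, H ~ chi^2(3); p-value = 0.351684.
Step 6: alpha = 0.05. fail to reject H0.

H = 3.2711, df = 3, p = 0.351684, fail to reject H0.


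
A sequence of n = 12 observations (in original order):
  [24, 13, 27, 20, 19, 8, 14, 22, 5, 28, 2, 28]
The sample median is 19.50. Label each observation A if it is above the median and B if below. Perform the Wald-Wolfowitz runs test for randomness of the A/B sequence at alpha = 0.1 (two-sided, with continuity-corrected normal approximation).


Step 1: Compute median = 19.50; label A = above, B = below.
Labels in order: ABAABBBABABA  (n_A = 6, n_B = 6)
Step 2: Count runs R = 9.
Step 3: Under H0 (random ordering), E[R] = 2*n_A*n_B/(n_A+n_B) + 1 = 2*6*6/12 + 1 = 7.0000.
        Var[R] = 2*n_A*n_B*(2*n_A*n_B - n_A - n_B) / ((n_A+n_B)^2 * (n_A+n_B-1)) = 4320/1584 = 2.7273.
        SD[R] = 1.6514.
Step 4: Continuity-corrected z = (R - 0.5 - E[R]) / SD[R] = (9 - 0.5 - 7.0000) / 1.6514 = 0.9083.
Step 5: Two-sided p-value via normal approximation = 2*(1 - Phi(|z|)) = 0.363722.
Step 6: alpha = 0.1. fail to reject H0.

R = 9, z = 0.9083, p = 0.363722, fail to reject H0.


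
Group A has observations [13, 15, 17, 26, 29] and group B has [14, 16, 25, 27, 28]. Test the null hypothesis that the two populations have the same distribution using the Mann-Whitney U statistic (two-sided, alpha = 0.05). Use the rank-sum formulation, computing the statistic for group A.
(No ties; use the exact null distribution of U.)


Step 1: Combine and sort all 10 observations; assign midranks.
sorted (value, group): (13,X), (14,Y), (15,X), (16,Y), (17,X), (25,Y), (26,X), (27,Y), (28,Y), (29,X)
ranks: 13->1, 14->2, 15->3, 16->4, 17->5, 25->6, 26->7, 27->8, 28->9, 29->10
Step 2: Rank sum for X: R1 = 1 + 3 + 5 + 7 + 10 = 26.
Step 3: U_X = R1 - n1(n1+1)/2 = 26 - 5*6/2 = 26 - 15 = 11.
       U_Y = n1*n2 - U_X = 25 - 11 = 14.
Step 4: No ties, so the exact null distribution of U (based on enumerating the C(10,5) = 252 equally likely rank assignments) gives the two-sided p-value.
Step 5: p-value = 0.841270; compare to alpha = 0.05. fail to reject H0.

U_X = 11, p = 0.841270, fail to reject H0 at alpha = 0.05.


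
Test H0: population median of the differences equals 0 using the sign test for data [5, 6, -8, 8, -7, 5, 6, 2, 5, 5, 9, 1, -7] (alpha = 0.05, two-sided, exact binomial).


Step 1: Discard zero differences. Original n = 13; n_eff = number of nonzero differences = 13.
Nonzero differences (with sign): +5, +6, -8, +8, -7, +5, +6, +2, +5, +5, +9, +1, -7
Step 2: Count signs: positive = 10, negative = 3.
Step 3: Under H0: P(positive) = 0.5, so the number of positives S ~ Bin(13, 0.5).
Step 4: Two-sided exact p-value = sum of Bin(13,0.5) probabilities at or below the observed probability = 0.092285.
Step 5: alpha = 0.05. fail to reject H0.

n_eff = 13, pos = 10, neg = 3, p = 0.092285, fail to reject H0.


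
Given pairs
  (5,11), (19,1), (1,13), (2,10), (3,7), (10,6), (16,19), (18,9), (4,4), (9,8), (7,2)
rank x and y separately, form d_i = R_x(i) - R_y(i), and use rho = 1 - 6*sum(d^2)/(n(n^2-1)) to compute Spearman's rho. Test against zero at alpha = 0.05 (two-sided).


Step 1: Rank x and y separately (midranks; no ties here).
rank(x): 5->5, 19->11, 1->1, 2->2, 3->3, 10->8, 16->9, 18->10, 4->4, 9->7, 7->6
rank(y): 11->9, 1->1, 13->10, 10->8, 7->5, 6->4, 19->11, 9->7, 4->3, 8->6, 2->2
Step 2: d_i = R_x(i) - R_y(i); compute d_i^2.
  (5-9)^2=16, (11-1)^2=100, (1-10)^2=81, (2-8)^2=36, (3-5)^2=4, (8-4)^2=16, (9-11)^2=4, (10-7)^2=9, (4-3)^2=1, (7-6)^2=1, (6-2)^2=16
sum(d^2) = 284.
Step 3: rho = 1 - 6*284 / (11*(11^2 - 1)) = 1 - 1704/1320 = -0.290909.
Step 4: Under H0, t = rho * sqrt((n-2)/(1-rho^2)) = -0.9122 ~ t(9).
Step 5: Two-sided p-value from the t-distribution with 9 df = 0.385457.
Step 6: alpha = 0.05. fail to reject H0.

rho = -0.2909, p = 0.385457, fail to reject H0 at alpha = 0.05.


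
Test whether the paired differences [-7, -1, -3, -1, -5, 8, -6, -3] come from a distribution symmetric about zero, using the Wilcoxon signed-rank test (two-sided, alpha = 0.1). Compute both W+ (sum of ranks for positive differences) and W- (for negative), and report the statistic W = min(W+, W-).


Step 1: Drop any zero differences (none here) and take |d_i|.
|d| = [7, 1, 3, 1, 5, 8, 6, 3]
Step 2: Midrank |d_i| (ties get averaged ranks).
ranks: |7|->7, |1|->1.5, |3|->3.5, |1|->1.5, |5|->5, |8|->8, |6|->6, |3|->3.5
Step 3: Attach original signs; sum ranks with positive sign and with negative sign.
W+ = 8 = 8
W- = 7 + 1.5 + 3.5 + 1.5 + 5 + 6 + 3.5 = 28
(Check: W+ + W- = 36 should equal n(n+1)/2 = 36.)
Step 4: Test statistic W = min(W+, W-) = 8.
Step 5: Ties in |d|, so use the tie-corrected normal approximation.
        E[W] = n(n+1)/4 = 8*9/4 = 18.
        Tie groups: |d|=1 (t=2), |d|=3 (t=2); sum(t^3 - t) = 12.
        Var[W] = n(n+1)(2n+1)/24 - sum(t^3-t)/48 = 1224/24 - 12/48 = 50.75.
        z = (W - E[W]) / sqrt(Var[W]) = (8 - 18) / 7.1239 = -1.4037.
        Two-sided p = 2*Phi(z) = 0.160401.
Step 6: alpha = 0.1. fail to reject H0.

W+ = 8, W- = 28, W = min = 8, p = 0.160401, fail to reject H0.


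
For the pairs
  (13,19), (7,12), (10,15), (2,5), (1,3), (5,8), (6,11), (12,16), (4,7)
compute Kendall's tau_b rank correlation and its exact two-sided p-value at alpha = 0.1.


Step 1: Enumerate the 36 unordered pairs (i,j) with i<j and classify each by sign(x_j-x_i) * sign(y_j-y_i).
  (1,2):dx=-6,dy=-7->C; (1,3):dx=-3,dy=-4->C; (1,4):dx=-11,dy=-14->C; (1,5):dx=-12,dy=-16->C
  (1,6):dx=-8,dy=-11->C; (1,7):dx=-7,dy=-8->C; (1,8):dx=-1,dy=-3->C; (1,9):dx=-9,dy=-12->C
  (2,3):dx=+3,dy=+3->C; (2,4):dx=-5,dy=-7->C; (2,5):dx=-6,dy=-9->C; (2,6):dx=-2,dy=-4->C
  (2,7):dx=-1,dy=-1->C; (2,8):dx=+5,dy=+4->C; (2,9):dx=-3,dy=-5->C; (3,4):dx=-8,dy=-10->C
  (3,5):dx=-9,dy=-12->C; (3,6):dx=-5,dy=-7->C; (3,7):dx=-4,dy=-4->C; (3,8):dx=+2,dy=+1->C
  (3,9):dx=-6,dy=-8->C; (4,5):dx=-1,dy=-2->C; (4,6):dx=+3,dy=+3->C; (4,7):dx=+4,dy=+6->C
  (4,8):dx=+10,dy=+11->C; (4,9):dx=+2,dy=+2->C; (5,6):dx=+4,dy=+5->C; (5,7):dx=+5,dy=+8->C
  (5,8):dx=+11,dy=+13->C; (5,9):dx=+3,dy=+4->C; (6,7):dx=+1,dy=+3->C; (6,8):dx=+7,dy=+8->C
  (6,9):dx=-1,dy=-1->C; (7,8):dx=+6,dy=+5->C; (7,9):dx=-2,dy=-4->C; (8,9):dx=-8,dy=-9->C
Step 2: C = 36, D = 0, total pairs = 36.
Step 3: tau = (C - D)/(n(n-1)/2) = (36 - 0)/36 = 1.000000.
Step 4: Exact two-sided p-value (enumerate n! = 362880 permutations of y under H0): p = 0.000006.
Step 5: alpha = 0.1. reject H0.

tau_b = 1.0000 (C=36, D=0), p = 0.000006, reject H0.


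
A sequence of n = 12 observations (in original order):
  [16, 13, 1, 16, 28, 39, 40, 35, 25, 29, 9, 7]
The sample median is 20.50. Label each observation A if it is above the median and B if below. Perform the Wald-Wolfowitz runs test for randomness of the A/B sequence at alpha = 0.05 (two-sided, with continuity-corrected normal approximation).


Step 1: Compute median = 20.50; label A = above, B = below.
Labels in order: BBBBAAAAAABB  (n_A = 6, n_B = 6)
Step 2: Count runs R = 3.
Step 3: Under H0 (random ordering), E[R] = 2*n_A*n_B/(n_A+n_B) + 1 = 2*6*6/12 + 1 = 7.0000.
        Var[R] = 2*n_A*n_B*(2*n_A*n_B - n_A - n_B) / ((n_A+n_B)^2 * (n_A+n_B-1)) = 4320/1584 = 2.7273.
        SD[R] = 1.6514.
Step 4: Continuity-corrected z = (R + 0.5 - E[R]) / SD[R] = (3 + 0.5 - 7.0000) / 1.6514 = -2.1194.
Step 5: Two-sided p-value via normal approximation = 2*(1 - Phi(|z|)) = 0.034060.
Step 6: alpha = 0.05. reject H0.

R = 3, z = -2.1194, p = 0.034060, reject H0.


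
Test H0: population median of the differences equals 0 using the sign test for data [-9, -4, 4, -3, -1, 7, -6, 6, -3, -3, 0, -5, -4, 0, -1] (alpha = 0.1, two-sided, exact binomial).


Step 1: Discard zero differences. Original n = 15; n_eff = number of nonzero differences = 13.
Nonzero differences (with sign): -9, -4, +4, -3, -1, +7, -6, +6, -3, -3, -5, -4, -1
Step 2: Count signs: positive = 3, negative = 10.
Step 3: Under H0: P(positive) = 0.5, so the number of positives S ~ Bin(13, 0.5).
Step 4: Two-sided exact p-value = sum of Bin(13,0.5) probabilities at or below the observed probability = 0.092285.
Step 5: alpha = 0.1. reject H0.

n_eff = 13, pos = 3, neg = 10, p = 0.092285, reject H0.


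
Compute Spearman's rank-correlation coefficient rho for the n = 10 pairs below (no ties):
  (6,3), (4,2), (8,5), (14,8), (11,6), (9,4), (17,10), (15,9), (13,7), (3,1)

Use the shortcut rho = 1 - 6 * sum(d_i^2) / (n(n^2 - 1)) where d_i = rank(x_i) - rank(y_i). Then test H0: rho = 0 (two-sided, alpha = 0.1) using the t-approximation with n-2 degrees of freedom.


Step 1: Rank x and y separately (midranks; no ties here).
rank(x): 6->3, 4->2, 8->4, 14->8, 11->6, 9->5, 17->10, 15->9, 13->7, 3->1
rank(y): 3->3, 2->2, 5->5, 8->8, 6->6, 4->4, 10->10, 9->9, 7->7, 1->1
Step 2: d_i = R_x(i) - R_y(i); compute d_i^2.
  (3-3)^2=0, (2-2)^2=0, (4-5)^2=1, (8-8)^2=0, (6-6)^2=0, (5-4)^2=1, (10-10)^2=0, (9-9)^2=0, (7-7)^2=0, (1-1)^2=0
sum(d^2) = 2.
Step 3: rho = 1 - 6*2 / (10*(10^2 - 1)) = 1 - 12/990 = 0.987879.
Step 4: Under H0, t = rho * sqrt((n-2)/(1-rho^2)) = 18.0003 ~ t(8).
Step 5: Two-sided p-value from the t-distribution with 8 df = 0.000000.
Step 6: alpha = 0.1. reject H0.

rho = 0.9879, p = 0.000000, reject H0 at alpha = 0.1.


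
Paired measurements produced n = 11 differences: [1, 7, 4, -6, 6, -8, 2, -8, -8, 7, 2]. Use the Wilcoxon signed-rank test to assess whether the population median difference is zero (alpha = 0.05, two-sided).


Step 1: Drop any zero differences (none here) and take |d_i|.
|d| = [1, 7, 4, 6, 6, 8, 2, 8, 8, 7, 2]
Step 2: Midrank |d_i| (ties get averaged ranks).
ranks: |1|->1, |7|->7.5, |4|->4, |6|->5.5, |6|->5.5, |8|->10, |2|->2.5, |8|->10, |8|->10, |7|->7.5, |2|->2.5
Step 3: Attach original signs; sum ranks with positive sign and with negative sign.
W+ = 1 + 7.5 + 4 + 5.5 + 2.5 + 7.5 + 2.5 = 30.5
W- = 5.5 + 10 + 10 + 10 = 35.5
(Check: W+ + W- = 66 should equal n(n+1)/2 = 66.)
Step 4: Test statistic W = min(W+, W-) = 30.5.
Step 5: Ties in |d|, so use the tie-corrected normal approximation.
        E[W] = n(n+1)/4 = 11*12/4 = 33.
        Tie groups: |d|=2 (t=2), |d|=6 (t=2), |d|=7 (t=2), |d|=8 (t=3); sum(t^3 - t) = 42.
        Var[W] = n(n+1)(2n+1)/24 - sum(t^3-t)/48 = 3036/24 - 42/48 = 125.625.
        z = (W - E[W]) / sqrt(Var[W]) = (30.5 - 33) / 11.2083 = -0.2230.
        Two-sided p = 2*Phi(z) = 0.823497.
Step 6: alpha = 0.05. fail to reject H0.

W+ = 30.5, W- = 35.5, W = min = 30.5, p = 0.823497, fail to reject H0.


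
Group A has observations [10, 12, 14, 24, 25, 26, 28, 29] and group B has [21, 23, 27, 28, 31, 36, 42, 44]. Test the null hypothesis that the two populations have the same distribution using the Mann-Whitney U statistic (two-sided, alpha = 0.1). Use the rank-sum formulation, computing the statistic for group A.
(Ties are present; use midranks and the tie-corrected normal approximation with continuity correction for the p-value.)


Step 1: Combine and sort all 16 observations; assign midranks.
sorted (value, group): (10,X), (12,X), (14,X), (21,Y), (23,Y), (24,X), (25,X), (26,X), (27,Y), (28,X), (28,Y), (29,X), (31,Y), (36,Y), (42,Y), (44,Y)
ranks: 10->1, 12->2, 14->3, 21->4, 23->5, 24->6, 25->7, 26->8, 27->9, 28->10.5, 28->10.5, 29->12, 31->13, 36->14, 42->15, 44->16
Step 2: Rank sum for X: R1 = 1 + 2 + 3 + 6 + 7 + 8 + 10.5 + 12 = 49.5.
Step 3: U_X = R1 - n1(n1+1)/2 = 49.5 - 8*9/2 = 49.5 - 36 = 13.5.
       U_Y = n1*n2 - U_X = 64 - 13.5 = 50.5.
Step 4: Ties are present, so use the tie-corrected normal approximation (with continuity correction) for the p-value.
Step 5: p-value = 0.058522; compare to alpha = 0.1. reject H0.

U_X = 13.5, p = 0.058522, reject H0 at alpha = 0.1.


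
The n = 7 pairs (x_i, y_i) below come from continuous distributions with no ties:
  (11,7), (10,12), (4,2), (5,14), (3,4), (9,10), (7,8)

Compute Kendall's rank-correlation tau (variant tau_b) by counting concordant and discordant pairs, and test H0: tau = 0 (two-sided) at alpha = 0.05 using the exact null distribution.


Step 1: Enumerate the 21 unordered pairs (i,j) with i<j and classify each by sign(x_j-x_i) * sign(y_j-y_i).
  (1,2):dx=-1,dy=+5->D; (1,3):dx=-7,dy=-5->C; (1,4):dx=-6,dy=+7->D; (1,5):dx=-8,dy=-3->C
  (1,6):dx=-2,dy=+3->D; (1,7):dx=-4,dy=+1->D; (2,3):dx=-6,dy=-10->C; (2,4):dx=-5,dy=+2->D
  (2,5):dx=-7,dy=-8->C; (2,6):dx=-1,dy=-2->C; (2,7):dx=-3,dy=-4->C; (3,4):dx=+1,dy=+12->C
  (3,5):dx=-1,dy=+2->D; (3,6):dx=+5,dy=+8->C; (3,7):dx=+3,dy=+6->C; (4,5):dx=-2,dy=-10->C
  (4,6):dx=+4,dy=-4->D; (4,7):dx=+2,dy=-6->D; (5,6):dx=+6,dy=+6->C; (5,7):dx=+4,dy=+4->C
  (6,7):dx=-2,dy=-2->C
Step 2: C = 13, D = 8, total pairs = 21.
Step 3: tau = (C - D)/(n(n-1)/2) = (13 - 8)/21 = 0.238095.
Step 4: Exact two-sided p-value (enumerate n! = 5040 permutations of y under H0): p = 0.561905.
Step 5: alpha = 0.05. fail to reject H0.

tau_b = 0.2381 (C=13, D=8), p = 0.561905, fail to reject H0.


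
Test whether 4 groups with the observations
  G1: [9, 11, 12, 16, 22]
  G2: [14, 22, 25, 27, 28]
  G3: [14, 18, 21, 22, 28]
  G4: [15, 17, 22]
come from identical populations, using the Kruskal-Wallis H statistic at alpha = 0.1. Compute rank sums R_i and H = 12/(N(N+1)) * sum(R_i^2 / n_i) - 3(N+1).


Step 1: Combine all N = 18 observations and assign midranks.
sorted (value, group, rank): (9,G1,1), (11,G1,2), (12,G1,3), (14,G2,4.5), (14,G3,4.5), (15,G4,6), (16,G1,7), (17,G4,8), (18,G3,9), (21,G3,10), (22,G1,12.5), (22,G2,12.5), (22,G3,12.5), (22,G4,12.5), (25,G2,15), (27,G2,16), (28,G2,17.5), (28,G3,17.5)
Step 2: Sum ranks within each group.
R_1 = 25.5 (n_1 = 5)
R_2 = 65.5 (n_2 = 5)
R_3 = 53.5 (n_3 = 5)
R_4 = 26.5 (n_4 = 3)
Step 3: H = 12/(N(N+1)) * sum(R_i^2/n_i) - 3(N+1)
     = 12/(18*19) * (25.5^2/5 + 65.5^2/5 + 53.5^2/5 + 26.5^2/3) - 3*19
     = 0.035088 * 1794.63 - 57
     = 5.969591.
Step 4: Ties present; correction factor C = 1 - 72/(18^3 - 18) = 0.987616. Corrected H = 5.969591 / 0.987616 = 6.044444.
Step 5: Under H0, H ~ chi^2(3); p-value = 0.109468.
Step 6: alpha = 0.1. fail to reject H0.

H = 6.0444, df = 3, p = 0.109468, fail to reject H0.


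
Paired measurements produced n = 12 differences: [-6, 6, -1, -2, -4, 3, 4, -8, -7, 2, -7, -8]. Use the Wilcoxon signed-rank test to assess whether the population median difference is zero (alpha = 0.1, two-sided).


Step 1: Drop any zero differences (none here) and take |d_i|.
|d| = [6, 6, 1, 2, 4, 3, 4, 8, 7, 2, 7, 8]
Step 2: Midrank |d_i| (ties get averaged ranks).
ranks: |6|->7.5, |6|->7.5, |1|->1, |2|->2.5, |4|->5.5, |3|->4, |4|->5.5, |8|->11.5, |7|->9.5, |2|->2.5, |7|->9.5, |8|->11.5
Step 3: Attach original signs; sum ranks with positive sign and with negative sign.
W+ = 7.5 + 4 + 5.5 + 2.5 = 19.5
W- = 7.5 + 1 + 2.5 + 5.5 + 11.5 + 9.5 + 9.5 + 11.5 = 58.5
(Check: W+ + W- = 78 should equal n(n+1)/2 = 78.)
Step 4: Test statistic W = min(W+, W-) = 19.5.
Step 5: Ties in |d|, so use the tie-corrected normal approximation.
        E[W] = n(n+1)/4 = 12*13/4 = 39.
        Tie groups: |d|=2 (t=2), |d|=4 (t=2), |d|=6 (t=2), |d|=7 (t=2), |d|=8 (t=2); sum(t^3 - t) = 30.
        Var[W] = n(n+1)(2n+1)/24 - sum(t^3-t)/48 = 3900/24 - 30/48 = 161.875.
        z = (W - E[W]) / sqrt(Var[W]) = (19.5 - 39) / 12.7230 = -1.5327.
        Two-sided p = 2*Phi(z) = 0.125361.
Step 6: alpha = 0.1. fail to reject H0.

W+ = 19.5, W- = 58.5, W = min = 19.5, p = 0.125361, fail to reject H0.


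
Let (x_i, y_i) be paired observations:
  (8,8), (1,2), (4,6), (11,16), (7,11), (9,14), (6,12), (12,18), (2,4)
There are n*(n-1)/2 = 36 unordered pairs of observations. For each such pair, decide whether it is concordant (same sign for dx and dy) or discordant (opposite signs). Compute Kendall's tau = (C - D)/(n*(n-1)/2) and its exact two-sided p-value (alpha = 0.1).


Step 1: Enumerate the 36 unordered pairs (i,j) with i<j and classify each by sign(x_j-x_i) * sign(y_j-y_i).
  (1,2):dx=-7,dy=-6->C; (1,3):dx=-4,dy=-2->C; (1,4):dx=+3,dy=+8->C; (1,5):dx=-1,dy=+3->D
  (1,6):dx=+1,dy=+6->C; (1,7):dx=-2,dy=+4->D; (1,8):dx=+4,dy=+10->C; (1,9):dx=-6,dy=-4->C
  (2,3):dx=+3,dy=+4->C; (2,4):dx=+10,dy=+14->C; (2,5):dx=+6,dy=+9->C; (2,6):dx=+8,dy=+12->C
  (2,7):dx=+5,dy=+10->C; (2,8):dx=+11,dy=+16->C; (2,9):dx=+1,dy=+2->C; (3,4):dx=+7,dy=+10->C
  (3,5):dx=+3,dy=+5->C; (3,6):dx=+5,dy=+8->C; (3,7):dx=+2,dy=+6->C; (3,8):dx=+8,dy=+12->C
  (3,9):dx=-2,dy=-2->C; (4,5):dx=-4,dy=-5->C; (4,6):dx=-2,dy=-2->C; (4,7):dx=-5,dy=-4->C
  (4,8):dx=+1,dy=+2->C; (4,9):dx=-9,dy=-12->C; (5,6):dx=+2,dy=+3->C; (5,7):dx=-1,dy=+1->D
  (5,8):dx=+5,dy=+7->C; (5,9):dx=-5,dy=-7->C; (6,7):dx=-3,dy=-2->C; (6,8):dx=+3,dy=+4->C
  (6,9):dx=-7,dy=-10->C; (7,8):dx=+6,dy=+6->C; (7,9):dx=-4,dy=-8->C; (8,9):dx=-10,dy=-14->C
Step 2: C = 33, D = 3, total pairs = 36.
Step 3: tau = (C - D)/(n(n-1)/2) = (33 - 3)/36 = 0.833333.
Step 4: Exact two-sided p-value (enumerate n! = 362880 permutations of y under H0): p = 0.000854.
Step 5: alpha = 0.1. reject H0.

tau_b = 0.8333 (C=33, D=3), p = 0.000854, reject H0.


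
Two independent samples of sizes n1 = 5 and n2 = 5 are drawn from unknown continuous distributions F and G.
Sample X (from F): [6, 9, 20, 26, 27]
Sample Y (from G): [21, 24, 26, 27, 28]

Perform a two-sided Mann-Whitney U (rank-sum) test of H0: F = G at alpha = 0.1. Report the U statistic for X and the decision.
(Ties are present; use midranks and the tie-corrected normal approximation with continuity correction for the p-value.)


Step 1: Combine and sort all 10 observations; assign midranks.
sorted (value, group): (6,X), (9,X), (20,X), (21,Y), (24,Y), (26,X), (26,Y), (27,X), (27,Y), (28,Y)
ranks: 6->1, 9->2, 20->3, 21->4, 24->5, 26->6.5, 26->6.5, 27->8.5, 27->8.5, 28->10
Step 2: Rank sum for X: R1 = 1 + 2 + 3 + 6.5 + 8.5 = 21.
Step 3: U_X = R1 - n1(n1+1)/2 = 21 - 5*6/2 = 21 - 15 = 6.
       U_Y = n1*n2 - U_X = 25 - 6 = 19.
Step 4: Ties are present, so use the tie-corrected normal approximation (with continuity correction) for the p-value.
Step 5: p-value = 0.207300; compare to alpha = 0.1. fail to reject H0.

U_X = 6, p = 0.207300, fail to reject H0 at alpha = 0.1.


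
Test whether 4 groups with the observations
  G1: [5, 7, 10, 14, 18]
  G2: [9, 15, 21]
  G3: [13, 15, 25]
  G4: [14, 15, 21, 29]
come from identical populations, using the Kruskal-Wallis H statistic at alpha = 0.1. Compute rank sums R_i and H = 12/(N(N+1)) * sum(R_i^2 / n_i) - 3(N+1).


Step 1: Combine all N = 15 observations and assign midranks.
sorted (value, group, rank): (5,G1,1), (7,G1,2), (9,G2,3), (10,G1,4), (13,G3,5), (14,G1,6.5), (14,G4,6.5), (15,G2,9), (15,G3,9), (15,G4,9), (18,G1,11), (21,G2,12.5), (21,G4,12.5), (25,G3,14), (29,G4,15)
Step 2: Sum ranks within each group.
R_1 = 24.5 (n_1 = 5)
R_2 = 24.5 (n_2 = 3)
R_3 = 28 (n_3 = 3)
R_4 = 43 (n_4 = 4)
Step 3: H = 12/(N(N+1)) * sum(R_i^2/n_i) - 3(N+1)
     = 12/(15*16) * (24.5^2/5 + 24.5^2/3 + 28^2/3 + 43^2/4) - 3*16
     = 0.050000 * 1043.72 - 48
     = 4.185833.
Step 4: Ties present; correction factor C = 1 - 36/(15^3 - 15) = 0.989286. Corrected H = 4.185833 / 0.989286 = 4.231167.
Step 5: Under H0, H ~ chi^2(3); p-value = 0.237560.
Step 6: alpha = 0.1. fail to reject H0.

H = 4.2312, df = 3, p = 0.237560, fail to reject H0.


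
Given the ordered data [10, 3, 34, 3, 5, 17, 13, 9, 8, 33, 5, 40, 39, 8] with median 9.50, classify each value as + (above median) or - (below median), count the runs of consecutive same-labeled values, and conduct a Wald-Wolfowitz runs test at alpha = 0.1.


Step 1: Compute median = 9.50; label A = above, B = below.
Labels in order: ABABBAABBABAAB  (n_A = 7, n_B = 7)
Step 2: Count runs R = 10.
Step 3: Under H0 (random ordering), E[R] = 2*n_A*n_B/(n_A+n_B) + 1 = 2*7*7/14 + 1 = 8.0000.
        Var[R] = 2*n_A*n_B*(2*n_A*n_B - n_A - n_B) / ((n_A+n_B)^2 * (n_A+n_B-1)) = 8232/2548 = 3.2308.
        SD[R] = 1.7974.
Step 4: Continuity-corrected z = (R - 0.5 - E[R]) / SD[R] = (10 - 0.5 - 8.0000) / 1.7974 = 0.8345.
Step 5: Two-sided p-value via normal approximation = 2*(1 - Phi(|z|)) = 0.403986.
Step 6: alpha = 0.1. fail to reject H0.

R = 10, z = 0.8345, p = 0.403986, fail to reject H0.


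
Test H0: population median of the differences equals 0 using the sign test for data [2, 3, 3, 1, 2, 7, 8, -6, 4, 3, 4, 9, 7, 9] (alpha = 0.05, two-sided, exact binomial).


Step 1: Discard zero differences. Original n = 14; n_eff = number of nonzero differences = 14.
Nonzero differences (with sign): +2, +3, +3, +1, +2, +7, +8, -6, +4, +3, +4, +9, +7, +9
Step 2: Count signs: positive = 13, negative = 1.
Step 3: Under H0: P(positive) = 0.5, so the number of positives S ~ Bin(14, 0.5).
Step 4: Two-sided exact p-value = sum of Bin(14,0.5) probabilities at or below the observed probability = 0.001831.
Step 5: alpha = 0.05. reject H0.

n_eff = 14, pos = 13, neg = 1, p = 0.001831, reject H0.


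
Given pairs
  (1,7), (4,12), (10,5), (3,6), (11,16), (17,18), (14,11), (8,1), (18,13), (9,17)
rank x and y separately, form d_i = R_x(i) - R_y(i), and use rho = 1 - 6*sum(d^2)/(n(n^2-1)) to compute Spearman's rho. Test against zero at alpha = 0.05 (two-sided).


Step 1: Rank x and y separately (midranks; no ties here).
rank(x): 1->1, 4->3, 10->6, 3->2, 11->7, 17->9, 14->8, 8->4, 18->10, 9->5
rank(y): 7->4, 12->6, 5->2, 6->3, 16->8, 18->10, 11->5, 1->1, 13->7, 17->9
Step 2: d_i = R_x(i) - R_y(i); compute d_i^2.
  (1-4)^2=9, (3-6)^2=9, (6-2)^2=16, (2-3)^2=1, (7-8)^2=1, (9-10)^2=1, (8-5)^2=9, (4-1)^2=9, (10-7)^2=9, (5-9)^2=16
sum(d^2) = 80.
Step 3: rho = 1 - 6*80 / (10*(10^2 - 1)) = 1 - 480/990 = 0.515152.
Step 4: Under H0, t = rho * sqrt((n-2)/(1-rho^2)) = 1.7000 ~ t(8).
Step 5: Two-sided p-value from the t-distribution with 8 df = 0.127553.
Step 6: alpha = 0.05. fail to reject H0.

rho = 0.5152, p = 0.127553, fail to reject H0 at alpha = 0.05.


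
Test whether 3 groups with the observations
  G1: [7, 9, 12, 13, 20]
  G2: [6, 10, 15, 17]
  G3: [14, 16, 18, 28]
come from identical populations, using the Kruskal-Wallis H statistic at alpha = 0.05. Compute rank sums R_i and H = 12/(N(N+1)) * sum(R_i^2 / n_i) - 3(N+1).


Step 1: Combine all N = 13 observations and assign midranks.
sorted (value, group, rank): (6,G2,1), (7,G1,2), (9,G1,3), (10,G2,4), (12,G1,5), (13,G1,6), (14,G3,7), (15,G2,8), (16,G3,9), (17,G2,10), (18,G3,11), (20,G1,12), (28,G3,13)
Step 2: Sum ranks within each group.
R_1 = 28 (n_1 = 5)
R_2 = 23 (n_2 = 4)
R_3 = 40 (n_3 = 4)
Step 3: H = 12/(N(N+1)) * sum(R_i^2/n_i) - 3(N+1)
     = 12/(13*14) * (28^2/5 + 23^2/4 + 40^2/4) - 3*14
     = 0.065934 * 689.05 - 42
     = 3.431868.
Step 4: No ties, so H is used without correction.
Step 5: Under H0, H ~ chi^2(2); p-value = 0.179796.
Step 6: alpha = 0.05. fail to reject H0.

H = 3.4319, df = 2, p = 0.179796, fail to reject H0.


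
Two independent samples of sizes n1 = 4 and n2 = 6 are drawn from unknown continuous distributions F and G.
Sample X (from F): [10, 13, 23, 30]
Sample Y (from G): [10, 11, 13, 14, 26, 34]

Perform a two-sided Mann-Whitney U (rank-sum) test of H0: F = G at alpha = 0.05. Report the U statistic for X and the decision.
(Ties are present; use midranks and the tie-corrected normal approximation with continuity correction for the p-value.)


Step 1: Combine and sort all 10 observations; assign midranks.
sorted (value, group): (10,X), (10,Y), (11,Y), (13,X), (13,Y), (14,Y), (23,X), (26,Y), (30,X), (34,Y)
ranks: 10->1.5, 10->1.5, 11->3, 13->4.5, 13->4.5, 14->6, 23->7, 26->8, 30->9, 34->10
Step 2: Rank sum for X: R1 = 1.5 + 4.5 + 7 + 9 = 22.
Step 3: U_X = R1 - n1(n1+1)/2 = 22 - 4*5/2 = 22 - 10 = 12.
       U_Y = n1*n2 - U_X = 24 - 12 = 12.
Step 4: Ties are present, so use the tie-corrected normal approximation (with continuity correction) for the p-value.
Step 5: p-value = 1.000000; compare to alpha = 0.05. fail to reject H0.

U_X = 12, p = 1.000000, fail to reject H0 at alpha = 0.05.


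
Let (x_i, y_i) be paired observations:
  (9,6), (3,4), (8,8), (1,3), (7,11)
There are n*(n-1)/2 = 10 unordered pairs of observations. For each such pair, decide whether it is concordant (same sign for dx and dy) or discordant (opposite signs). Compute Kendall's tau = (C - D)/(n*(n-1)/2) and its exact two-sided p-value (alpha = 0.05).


Step 1: Enumerate the 10 unordered pairs (i,j) with i<j and classify each by sign(x_j-x_i) * sign(y_j-y_i).
  (1,2):dx=-6,dy=-2->C; (1,3):dx=-1,dy=+2->D; (1,4):dx=-8,dy=-3->C; (1,5):dx=-2,dy=+5->D
  (2,3):dx=+5,dy=+4->C; (2,4):dx=-2,dy=-1->C; (2,5):dx=+4,dy=+7->C; (3,4):dx=-7,dy=-5->C
  (3,5):dx=-1,dy=+3->D; (4,5):dx=+6,dy=+8->C
Step 2: C = 7, D = 3, total pairs = 10.
Step 3: tau = (C - D)/(n(n-1)/2) = (7 - 3)/10 = 0.400000.
Step 4: Exact two-sided p-value (enumerate n! = 120 permutations of y under H0): p = 0.483333.
Step 5: alpha = 0.05. fail to reject H0.

tau_b = 0.4000 (C=7, D=3), p = 0.483333, fail to reject H0.


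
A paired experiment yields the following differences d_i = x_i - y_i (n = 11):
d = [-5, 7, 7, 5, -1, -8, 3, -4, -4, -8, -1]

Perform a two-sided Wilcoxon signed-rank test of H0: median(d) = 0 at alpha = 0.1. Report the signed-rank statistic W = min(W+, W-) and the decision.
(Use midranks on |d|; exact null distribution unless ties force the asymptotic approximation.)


Step 1: Drop any zero differences (none here) and take |d_i|.
|d| = [5, 7, 7, 5, 1, 8, 3, 4, 4, 8, 1]
Step 2: Midrank |d_i| (ties get averaged ranks).
ranks: |5|->6.5, |7|->8.5, |7|->8.5, |5|->6.5, |1|->1.5, |8|->10.5, |3|->3, |4|->4.5, |4|->4.5, |8|->10.5, |1|->1.5
Step 3: Attach original signs; sum ranks with positive sign and with negative sign.
W+ = 8.5 + 8.5 + 6.5 + 3 = 26.5
W- = 6.5 + 1.5 + 10.5 + 4.5 + 4.5 + 10.5 + 1.5 = 39.5
(Check: W+ + W- = 66 should equal n(n+1)/2 = 66.)
Step 4: Test statistic W = min(W+, W-) = 26.5.
Step 5: Ties in |d|, so use the tie-corrected normal approximation.
        E[W] = n(n+1)/4 = 11*12/4 = 33.
        Tie groups: |d|=1 (t=2), |d|=4 (t=2), |d|=5 (t=2), |d|=7 (t=2), |d|=8 (t=2); sum(t^3 - t) = 30.
        Var[W] = n(n+1)(2n+1)/24 - sum(t^3-t)/48 = 3036/24 - 30/48 = 125.875.
        z = (W - E[W]) / sqrt(Var[W]) = (26.5 - 33) / 11.2194 = -0.5794.
        Two-sided p = 2*Phi(z) = 0.562351.
Step 6: alpha = 0.1. fail to reject H0.

W+ = 26.5, W- = 39.5, W = min = 26.5, p = 0.562351, fail to reject H0.


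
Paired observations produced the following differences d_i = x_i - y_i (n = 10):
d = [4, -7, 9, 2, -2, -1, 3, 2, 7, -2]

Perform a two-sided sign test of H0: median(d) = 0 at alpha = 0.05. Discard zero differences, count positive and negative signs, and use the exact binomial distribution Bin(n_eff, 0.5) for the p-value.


Step 1: Discard zero differences. Original n = 10; n_eff = number of nonzero differences = 10.
Nonzero differences (with sign): +4, -7, +9, +2, -2, -1, +3, +2, +7, -2
Step 2: Count signs: positive = 6, negative = 4.
Step 3: Under H0: P(positive) = 0.5, so the number of positives S ~ Bin(10, 0.5).
Step 4: Two-sided exact p-value = sum of Bin(10,0.5) probabilities at or below the observed probability = 0.753906.
Step 5: alpha = 0.05. fail to reject H0.

n_eff = 10, pos = 6, neg = 4, p = 0.753906, fail to reject H0.


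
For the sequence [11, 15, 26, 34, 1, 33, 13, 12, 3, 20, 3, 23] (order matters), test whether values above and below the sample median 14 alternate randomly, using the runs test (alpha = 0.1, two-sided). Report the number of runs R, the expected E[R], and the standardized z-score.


Step 1: Compute median = 14; label A = above, B = below.
Labels in order: BAAABABBBABA  (n_A = 6, n_B = 6)
Step 2: Count runs R = 8.
Step 3: Under H0 (random ordering), E[R] = 2*n_A*n_B/(n_A+n_B) + 1 = 2*6*6/12 + 1 = 7.0000.
        Var[R] = 2*n_A*n_B*(2*n_A*n_B - n_A - n_B) / ((n_A+n_B)^2 * (n_A+n_B-1)) = 4320/1584 = 2.7273.
        SD[R] = 1.6514.
Step 4: Continuity-corrected z = (R - 0.5 - E[R]) / SD[R] = (8 - 0.5 - 7.0000) / 1.6514 = 0.3028.
Step 5: Two-sided p-value via normal approximation = 2*(1 - Phi(|z|)) = 0.762069.
Step 6: alpha = 0.1. fail to reject H0.

R = 8, z = 0.3028, p = 0.762069, fail to reject H0.


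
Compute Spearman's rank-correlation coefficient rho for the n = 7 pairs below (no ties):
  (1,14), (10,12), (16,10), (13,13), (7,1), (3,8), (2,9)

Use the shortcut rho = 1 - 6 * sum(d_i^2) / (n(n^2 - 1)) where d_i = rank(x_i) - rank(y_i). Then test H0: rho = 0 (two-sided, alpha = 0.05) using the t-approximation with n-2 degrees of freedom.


Step 1: Rank x and y separately (midranks; no ties here).
rank(x): 1->1, 10->5, 16->7, 13->6, 7->4, 3->3, 2->2
rank(y): 14->7, 12->5, 10->4, 13->6, 1->1, 8->2, 9->3
Step 2: d_i = R_x(i) - R_y(i); compute d_i^2.
  (1-7)^2=36, (5-5)^2=0, (7-4)^2=9, (6-6)^2=0, (4-1)^2=9, (3-2)^2=1, (2-3)^2=1
sum(d^2) = 56.
Step 3: rho = 1 - 6*56 / (7*(7^2 - 1)) = 1 - 336/336 = 0.000000.
Step 4: Under H0, t = rho * sqrt((n-2)/(1-rho^2)) = 0.0000 ~ t(5).
Step 5: Two-sided p-value from the t-distribution with 5 df = 1.000000.
Step 6: alpha = 0.05. fail to reject H0.

rho = 0.0000, p = 1.000000, fail to reject H0 at alpha = 0.05.
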